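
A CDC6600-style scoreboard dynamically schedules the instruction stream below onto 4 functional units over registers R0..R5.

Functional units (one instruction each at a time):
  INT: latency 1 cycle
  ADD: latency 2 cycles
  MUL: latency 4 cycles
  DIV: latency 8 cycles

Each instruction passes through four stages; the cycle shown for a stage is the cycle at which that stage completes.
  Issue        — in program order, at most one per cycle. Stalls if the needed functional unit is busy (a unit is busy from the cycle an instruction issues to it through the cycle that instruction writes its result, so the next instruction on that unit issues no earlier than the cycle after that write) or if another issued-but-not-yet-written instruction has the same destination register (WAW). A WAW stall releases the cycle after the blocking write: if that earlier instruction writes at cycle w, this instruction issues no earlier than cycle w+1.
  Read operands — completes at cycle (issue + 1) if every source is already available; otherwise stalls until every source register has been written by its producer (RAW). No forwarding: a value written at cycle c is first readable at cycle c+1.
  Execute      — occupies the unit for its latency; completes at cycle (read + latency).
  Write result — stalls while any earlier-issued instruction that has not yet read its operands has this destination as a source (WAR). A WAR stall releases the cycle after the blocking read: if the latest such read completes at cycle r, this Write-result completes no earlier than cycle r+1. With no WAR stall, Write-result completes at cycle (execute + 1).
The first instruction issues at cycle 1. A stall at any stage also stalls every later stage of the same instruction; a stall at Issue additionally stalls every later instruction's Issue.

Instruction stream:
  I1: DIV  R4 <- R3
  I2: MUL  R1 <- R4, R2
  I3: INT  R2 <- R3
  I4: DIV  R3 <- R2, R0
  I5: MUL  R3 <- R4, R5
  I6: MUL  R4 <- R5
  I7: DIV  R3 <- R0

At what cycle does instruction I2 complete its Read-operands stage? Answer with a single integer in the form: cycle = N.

  I1 | 1 | 2 | 10 | 11
  I2 | 2 | 12 | 16 | 17   RAW R4: wait I1 write@11
  I3 | 3 | 4 | 5 | 13   WAR R2: wait I2 read@12
  I4 | 12 | 14 | 22 | 23   struct: DIV busy until I1 writes@11 · RAW R2: wait I3 write@13
  I5 | 24 | 25 | 29 | 30   WAW R3: wait I4 write@23
  I6 | 31 | 32 | 36 | 37   struct: MUL busy until I5 writes@30
  I7 | 32 | 33 | 41 | 42

cycle = 12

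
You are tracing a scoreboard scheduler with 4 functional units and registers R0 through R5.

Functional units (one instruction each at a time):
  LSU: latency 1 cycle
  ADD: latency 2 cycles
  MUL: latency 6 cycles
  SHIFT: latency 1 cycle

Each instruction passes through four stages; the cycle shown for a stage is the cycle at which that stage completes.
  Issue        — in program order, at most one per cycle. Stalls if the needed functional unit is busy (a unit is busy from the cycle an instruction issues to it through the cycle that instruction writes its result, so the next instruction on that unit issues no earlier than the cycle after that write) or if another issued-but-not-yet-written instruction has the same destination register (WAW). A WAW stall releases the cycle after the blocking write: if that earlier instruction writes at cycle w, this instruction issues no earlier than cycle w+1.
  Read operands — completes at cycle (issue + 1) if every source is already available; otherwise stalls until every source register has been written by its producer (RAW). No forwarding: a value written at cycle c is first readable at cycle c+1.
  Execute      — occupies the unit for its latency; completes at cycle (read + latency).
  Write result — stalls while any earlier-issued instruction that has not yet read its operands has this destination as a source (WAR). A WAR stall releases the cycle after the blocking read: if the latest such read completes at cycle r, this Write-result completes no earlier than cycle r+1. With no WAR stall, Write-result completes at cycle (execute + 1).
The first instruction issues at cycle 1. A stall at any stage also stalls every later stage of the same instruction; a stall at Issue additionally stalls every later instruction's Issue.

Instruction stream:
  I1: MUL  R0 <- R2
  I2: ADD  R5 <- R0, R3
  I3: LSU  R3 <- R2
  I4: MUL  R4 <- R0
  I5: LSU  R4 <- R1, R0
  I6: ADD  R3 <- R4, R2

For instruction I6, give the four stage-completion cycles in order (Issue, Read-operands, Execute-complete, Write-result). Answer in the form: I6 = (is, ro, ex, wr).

  I1 | 1 | 2 | 8 | 9
  I2 | 2 | 10 | 12 | 13   RAW R0: wait I1 write@9
  I3 | 3 | 4 | 5 | 11   WAR R3: wait I2 read@10
  I4 | 10 | 11 | 17 | 18   struct: MUL busy until I1 writes@9
  I5 | 19 | 20 | 21 | 22   WAW R4: wait I4 write@18
  I6 | 20 | 23 | 25 | 26   RAW R4: wait I5 write@22

I6 = (20, 23, 25, 26)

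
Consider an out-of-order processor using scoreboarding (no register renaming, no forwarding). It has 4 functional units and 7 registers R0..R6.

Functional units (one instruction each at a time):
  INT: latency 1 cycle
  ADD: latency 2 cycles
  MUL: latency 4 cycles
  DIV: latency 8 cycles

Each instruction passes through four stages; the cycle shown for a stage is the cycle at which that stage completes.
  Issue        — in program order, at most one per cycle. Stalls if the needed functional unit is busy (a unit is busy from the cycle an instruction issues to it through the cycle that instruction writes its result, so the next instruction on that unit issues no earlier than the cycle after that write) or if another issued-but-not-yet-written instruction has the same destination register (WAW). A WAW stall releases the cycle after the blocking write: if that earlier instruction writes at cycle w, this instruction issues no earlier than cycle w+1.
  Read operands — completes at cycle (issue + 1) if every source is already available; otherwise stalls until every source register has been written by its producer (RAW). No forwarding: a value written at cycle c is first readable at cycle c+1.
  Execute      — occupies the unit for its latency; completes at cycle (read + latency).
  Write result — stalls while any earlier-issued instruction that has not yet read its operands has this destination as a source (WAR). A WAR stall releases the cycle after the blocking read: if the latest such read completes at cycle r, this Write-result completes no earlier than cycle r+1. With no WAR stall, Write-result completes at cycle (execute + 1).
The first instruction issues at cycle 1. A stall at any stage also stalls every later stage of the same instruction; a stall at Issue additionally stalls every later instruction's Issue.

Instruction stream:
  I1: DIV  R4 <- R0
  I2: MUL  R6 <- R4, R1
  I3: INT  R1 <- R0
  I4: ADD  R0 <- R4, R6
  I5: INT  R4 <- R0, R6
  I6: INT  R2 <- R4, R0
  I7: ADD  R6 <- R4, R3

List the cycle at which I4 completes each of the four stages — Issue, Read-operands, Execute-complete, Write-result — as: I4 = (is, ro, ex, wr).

I4 = (4, 18, 20, 21)

c1: I1→DIV
c2: I1 RO; I2→MUL
c3: I3→INT
c4: I3 RO; I4→ADD
c5: I3 EX
c10: I1 EX
c11: I1 WR R4
c12: I2 RO
c13: I3 WR R1
c14: I5→INT
c16: I2 EX
c17: I2 WR R6
c18: I4 RO
c20: I4 EX
c21: I4 WR R0
c22: I5 RO
c23: I5 EX
c24: I5 WR R4
c25: I6→INT
c26: I6 RO; I7→ADD
c27: I6 EX; I7 RO
c28: I6 WR R2
c29: I7 EX
c30: I7 WR R6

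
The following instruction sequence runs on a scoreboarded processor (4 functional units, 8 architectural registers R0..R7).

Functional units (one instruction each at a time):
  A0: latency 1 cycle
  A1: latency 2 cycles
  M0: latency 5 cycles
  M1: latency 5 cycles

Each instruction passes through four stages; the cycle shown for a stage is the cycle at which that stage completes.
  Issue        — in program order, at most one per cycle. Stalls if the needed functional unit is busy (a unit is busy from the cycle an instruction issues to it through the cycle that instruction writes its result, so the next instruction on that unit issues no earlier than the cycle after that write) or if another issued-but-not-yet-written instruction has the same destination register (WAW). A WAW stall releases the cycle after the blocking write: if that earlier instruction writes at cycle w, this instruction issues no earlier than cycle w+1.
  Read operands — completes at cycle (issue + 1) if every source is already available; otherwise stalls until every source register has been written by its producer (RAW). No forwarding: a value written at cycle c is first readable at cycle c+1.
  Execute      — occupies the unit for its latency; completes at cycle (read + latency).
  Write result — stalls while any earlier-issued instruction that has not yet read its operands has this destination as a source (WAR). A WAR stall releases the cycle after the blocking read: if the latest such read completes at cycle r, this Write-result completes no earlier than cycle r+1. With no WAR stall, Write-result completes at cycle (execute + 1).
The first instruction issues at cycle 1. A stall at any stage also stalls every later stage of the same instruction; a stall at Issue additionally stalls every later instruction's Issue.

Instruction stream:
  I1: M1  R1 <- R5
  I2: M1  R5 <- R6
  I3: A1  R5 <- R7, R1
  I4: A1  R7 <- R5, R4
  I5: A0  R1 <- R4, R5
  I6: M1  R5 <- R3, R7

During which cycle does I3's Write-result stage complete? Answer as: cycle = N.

[1] I1→M1
[2] I1 RO
[7] I1 EX
[8] I1 WR R1
[9] I2→M1
[10] I2 RO
[15] I2 EX
[16] I2 WR R5
[17] I3→A1
[18] I3 RO
[20] I3 EX
[21] I3 WR R5
[22] I4→A1
[23] I4 RO | I5→A0
[24] I5 RO | I6→M1
[25] I4 EX | I5 EX
[26] I4 WR R7 | I5 WR R1
[27] I6 RO
[32] I6 EX
[33] I6 WR R5

cycle = 21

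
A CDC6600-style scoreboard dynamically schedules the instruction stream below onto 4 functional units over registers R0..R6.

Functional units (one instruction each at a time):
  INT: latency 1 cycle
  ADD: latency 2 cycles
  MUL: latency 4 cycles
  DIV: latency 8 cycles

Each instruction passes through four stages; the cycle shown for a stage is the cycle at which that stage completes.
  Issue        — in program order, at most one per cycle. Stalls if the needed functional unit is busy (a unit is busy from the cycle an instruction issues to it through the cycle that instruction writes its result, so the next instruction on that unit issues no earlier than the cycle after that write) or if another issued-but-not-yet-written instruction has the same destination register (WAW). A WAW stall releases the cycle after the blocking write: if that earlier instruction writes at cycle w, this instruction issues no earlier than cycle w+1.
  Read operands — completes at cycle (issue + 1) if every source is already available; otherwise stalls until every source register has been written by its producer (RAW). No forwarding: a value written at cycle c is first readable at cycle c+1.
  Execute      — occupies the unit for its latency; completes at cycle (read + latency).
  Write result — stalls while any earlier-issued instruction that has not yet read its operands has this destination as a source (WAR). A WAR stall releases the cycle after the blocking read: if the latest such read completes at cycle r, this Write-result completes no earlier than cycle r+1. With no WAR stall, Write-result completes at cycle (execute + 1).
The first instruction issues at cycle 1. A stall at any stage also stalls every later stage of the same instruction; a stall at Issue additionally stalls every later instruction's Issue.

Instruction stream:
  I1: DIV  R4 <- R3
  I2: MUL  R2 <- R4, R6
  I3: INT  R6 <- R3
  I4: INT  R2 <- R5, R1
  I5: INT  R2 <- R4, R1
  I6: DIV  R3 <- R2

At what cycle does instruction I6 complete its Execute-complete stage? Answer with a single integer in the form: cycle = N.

cycle = 34

cycle 1: I1 issues→DIV
cycle 2: I1 reads | I2 issues→MUL
cycle 3: I3 issues→INT
cycle 4: I3 reads
cycle 5: I3 exec-done
cycle 10: I1 exec-done
cycle 11: I1 writes R4
cycle 12: I2 reads
cycle 13: I3 writes R6
cycle 16: I2 exec-done
cycle 17: I2 writes R2
cycle 18: I4 issues→INT
cycle 19: I4 reads
cycle 20: I4 exec-done
cycle 21: I4 writes R2
cycle 22: I5 issues→INT
cycle 23: I5 reads | I6 issues→DIV
cycle 24: I5 exec-done
cycle 25: I5 writes R2
cycle 26: I6 reads
cycle 34: I6 exec-done
cycle 35: I6 writes R3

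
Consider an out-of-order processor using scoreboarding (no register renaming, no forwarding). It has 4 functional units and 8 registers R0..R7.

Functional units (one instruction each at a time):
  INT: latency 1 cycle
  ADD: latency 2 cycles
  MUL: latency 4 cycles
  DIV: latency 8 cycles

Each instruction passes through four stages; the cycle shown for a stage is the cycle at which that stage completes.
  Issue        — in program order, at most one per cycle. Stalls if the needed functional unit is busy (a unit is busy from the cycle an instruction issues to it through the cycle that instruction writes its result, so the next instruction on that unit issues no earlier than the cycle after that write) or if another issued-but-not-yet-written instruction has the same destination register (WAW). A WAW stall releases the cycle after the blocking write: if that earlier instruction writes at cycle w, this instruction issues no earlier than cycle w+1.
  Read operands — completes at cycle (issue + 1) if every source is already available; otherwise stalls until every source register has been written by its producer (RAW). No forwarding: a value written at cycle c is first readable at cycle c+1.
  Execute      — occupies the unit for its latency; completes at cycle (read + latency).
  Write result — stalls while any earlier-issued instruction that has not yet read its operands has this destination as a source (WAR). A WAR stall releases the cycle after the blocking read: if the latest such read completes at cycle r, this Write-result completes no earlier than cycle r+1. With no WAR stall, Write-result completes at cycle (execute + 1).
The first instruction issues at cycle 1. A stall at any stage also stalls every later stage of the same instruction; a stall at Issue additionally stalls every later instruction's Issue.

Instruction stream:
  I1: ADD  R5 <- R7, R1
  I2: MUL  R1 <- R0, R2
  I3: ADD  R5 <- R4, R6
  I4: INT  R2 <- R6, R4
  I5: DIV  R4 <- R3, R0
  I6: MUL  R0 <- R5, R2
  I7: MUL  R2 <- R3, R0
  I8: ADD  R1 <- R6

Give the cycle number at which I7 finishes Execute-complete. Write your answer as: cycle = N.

cycle = 22

t=1  I1 dispatched to ADD
t=2  I1 operands ready; I2 dispatched to MUL
t=3  I2 operands ready
t=4  I1 complete
t=5  R5←I1
t=6  I3 dispatched to ADD
t=7  I2 complete; I3 operands ready; I4 dispatched to INT
t=8  R1←I2; I4 operands ready; I5 dispatched to DIV
t=9  I3 complete; I4 complete; I5 operands ready; I6 dispatched to MUL
t=10  R5←I3; R2←I4
t=11  I6 operands ready
t=15  I6 complete
t=16  R0←I6
t=17  I5 complete; I7 dispatched to MUL
t=18  R4←I5; I7 operands ready; I8 dispatched to ADD
t=19  I8 operands ready
t=21  I8 complete
t=22  I7 complete; R1←I8
t=23  R2←I7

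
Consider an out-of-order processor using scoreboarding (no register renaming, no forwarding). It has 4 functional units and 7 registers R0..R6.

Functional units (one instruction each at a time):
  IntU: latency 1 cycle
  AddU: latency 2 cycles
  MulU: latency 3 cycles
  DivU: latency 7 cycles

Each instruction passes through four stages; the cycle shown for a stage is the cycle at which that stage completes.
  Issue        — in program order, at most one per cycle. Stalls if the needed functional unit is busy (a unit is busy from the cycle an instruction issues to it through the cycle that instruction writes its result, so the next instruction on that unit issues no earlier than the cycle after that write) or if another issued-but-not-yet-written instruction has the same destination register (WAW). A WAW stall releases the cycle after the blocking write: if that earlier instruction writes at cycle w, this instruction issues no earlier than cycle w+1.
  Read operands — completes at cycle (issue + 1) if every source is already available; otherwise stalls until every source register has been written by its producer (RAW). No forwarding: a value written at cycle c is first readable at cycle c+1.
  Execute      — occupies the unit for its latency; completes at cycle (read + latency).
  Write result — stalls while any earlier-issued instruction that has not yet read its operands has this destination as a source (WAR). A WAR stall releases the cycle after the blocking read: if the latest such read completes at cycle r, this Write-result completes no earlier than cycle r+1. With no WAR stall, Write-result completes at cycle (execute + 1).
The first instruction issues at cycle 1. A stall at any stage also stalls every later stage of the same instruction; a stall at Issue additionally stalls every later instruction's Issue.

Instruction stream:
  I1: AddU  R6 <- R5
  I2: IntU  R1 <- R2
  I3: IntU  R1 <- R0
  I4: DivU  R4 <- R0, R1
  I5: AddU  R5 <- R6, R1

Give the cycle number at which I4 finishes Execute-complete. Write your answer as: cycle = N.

cycle = 17

[1] I1→AddU
[2] I1 RO, I2→IntU
[3] I2 RO
[4] I1 EX, I2 EX
[5] I1 WR R6, I2 WR R1
[6] I3→IntU
[7] I3 RO, I4→DivU
[8] I3 EX, I5→AddU
[9] I3 WR R1
[10] I4 RO, I5 RO
[12] I5 EX
[13] I5 WR R5
[17] I4 EX
[18] I4 WR R4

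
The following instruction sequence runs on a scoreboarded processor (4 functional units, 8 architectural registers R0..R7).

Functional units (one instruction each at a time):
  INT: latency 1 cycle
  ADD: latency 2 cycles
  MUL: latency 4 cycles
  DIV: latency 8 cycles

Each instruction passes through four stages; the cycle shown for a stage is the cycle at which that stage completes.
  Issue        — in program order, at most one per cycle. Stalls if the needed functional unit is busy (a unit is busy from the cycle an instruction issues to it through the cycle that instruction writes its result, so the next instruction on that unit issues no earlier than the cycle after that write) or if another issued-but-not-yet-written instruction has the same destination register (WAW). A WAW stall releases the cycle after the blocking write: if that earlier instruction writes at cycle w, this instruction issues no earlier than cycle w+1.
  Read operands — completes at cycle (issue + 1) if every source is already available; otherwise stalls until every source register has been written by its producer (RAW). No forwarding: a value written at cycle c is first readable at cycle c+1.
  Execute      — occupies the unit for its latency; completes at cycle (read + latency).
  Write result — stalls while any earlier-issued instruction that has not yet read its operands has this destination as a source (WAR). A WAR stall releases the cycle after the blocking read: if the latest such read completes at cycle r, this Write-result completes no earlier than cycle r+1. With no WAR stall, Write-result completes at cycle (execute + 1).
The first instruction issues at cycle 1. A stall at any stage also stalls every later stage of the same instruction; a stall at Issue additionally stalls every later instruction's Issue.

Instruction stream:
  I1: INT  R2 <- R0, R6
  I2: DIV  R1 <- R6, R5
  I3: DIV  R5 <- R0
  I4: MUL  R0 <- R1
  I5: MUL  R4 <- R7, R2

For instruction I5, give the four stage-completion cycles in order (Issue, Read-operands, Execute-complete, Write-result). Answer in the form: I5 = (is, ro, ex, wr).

I1: IS=1 RO=2 EX=3 WR=4
I2: IS=2 RO=3 EX=11 WR=12
I3: IS=13 RO=14 EX=22 WR=23  [struct: DIV busy until I2 writes@12]
I4: IS=14 RO=15 EX=19 WR=20
I5: IS=21 RO=22 EX=26 WR=27  [struct: MUL busy until I4 writes@20]

I5 = (21, 22, 26, 27)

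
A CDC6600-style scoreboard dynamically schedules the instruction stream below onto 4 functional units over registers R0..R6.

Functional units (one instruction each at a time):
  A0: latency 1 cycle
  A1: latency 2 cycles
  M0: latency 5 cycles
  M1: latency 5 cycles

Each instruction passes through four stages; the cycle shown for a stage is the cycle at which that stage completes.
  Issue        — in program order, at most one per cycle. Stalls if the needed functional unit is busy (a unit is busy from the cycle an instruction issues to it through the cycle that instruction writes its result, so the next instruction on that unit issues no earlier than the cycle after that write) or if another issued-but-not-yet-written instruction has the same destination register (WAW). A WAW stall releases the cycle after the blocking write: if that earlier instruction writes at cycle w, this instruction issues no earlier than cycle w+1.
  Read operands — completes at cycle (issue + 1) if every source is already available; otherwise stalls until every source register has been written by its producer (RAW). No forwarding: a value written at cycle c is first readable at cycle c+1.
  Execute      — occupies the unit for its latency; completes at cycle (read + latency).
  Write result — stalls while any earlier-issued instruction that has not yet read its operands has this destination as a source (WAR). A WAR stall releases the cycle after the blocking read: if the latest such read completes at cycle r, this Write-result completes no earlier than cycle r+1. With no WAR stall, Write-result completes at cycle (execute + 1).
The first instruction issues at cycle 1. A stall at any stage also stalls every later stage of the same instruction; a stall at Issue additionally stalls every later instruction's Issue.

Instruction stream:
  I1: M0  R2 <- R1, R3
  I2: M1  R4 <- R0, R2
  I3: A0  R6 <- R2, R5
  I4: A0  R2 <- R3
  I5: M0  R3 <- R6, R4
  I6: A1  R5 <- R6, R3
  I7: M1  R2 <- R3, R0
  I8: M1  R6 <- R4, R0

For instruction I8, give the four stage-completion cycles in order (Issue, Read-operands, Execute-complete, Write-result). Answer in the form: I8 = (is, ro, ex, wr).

I8 = (30, 31, 36, 37)

[1] I1 dispatched to M0
[2] I1 operands ready, I2 dispatched to M1
[3] I3 dispatched to A0
[7] I1 complete
[8] R2←I1
[9] I2 operands ready, I3 operands ready
[10] I3 complete
[11] R6←I3
[12] I4 dispatched to A0
[13] I4 operands ready, I5 dispatched to M0
[14] I2 complete, I4 complete, I6 dispatched to A1
[15] R4←I2, R2←I4
[16] I5 operands ready, I7 dispatched to M1
[21] I5 complete
[22] R3←I5
[23] I6 operands ready, I7 operands ready
[25] I6 complete
[26] R5←I6
[28] I7 complete
[29] R2←I7
[30] I8 dispatched to M1
[31] I8 operands ready
[36] I8 complete
[37] R6←I8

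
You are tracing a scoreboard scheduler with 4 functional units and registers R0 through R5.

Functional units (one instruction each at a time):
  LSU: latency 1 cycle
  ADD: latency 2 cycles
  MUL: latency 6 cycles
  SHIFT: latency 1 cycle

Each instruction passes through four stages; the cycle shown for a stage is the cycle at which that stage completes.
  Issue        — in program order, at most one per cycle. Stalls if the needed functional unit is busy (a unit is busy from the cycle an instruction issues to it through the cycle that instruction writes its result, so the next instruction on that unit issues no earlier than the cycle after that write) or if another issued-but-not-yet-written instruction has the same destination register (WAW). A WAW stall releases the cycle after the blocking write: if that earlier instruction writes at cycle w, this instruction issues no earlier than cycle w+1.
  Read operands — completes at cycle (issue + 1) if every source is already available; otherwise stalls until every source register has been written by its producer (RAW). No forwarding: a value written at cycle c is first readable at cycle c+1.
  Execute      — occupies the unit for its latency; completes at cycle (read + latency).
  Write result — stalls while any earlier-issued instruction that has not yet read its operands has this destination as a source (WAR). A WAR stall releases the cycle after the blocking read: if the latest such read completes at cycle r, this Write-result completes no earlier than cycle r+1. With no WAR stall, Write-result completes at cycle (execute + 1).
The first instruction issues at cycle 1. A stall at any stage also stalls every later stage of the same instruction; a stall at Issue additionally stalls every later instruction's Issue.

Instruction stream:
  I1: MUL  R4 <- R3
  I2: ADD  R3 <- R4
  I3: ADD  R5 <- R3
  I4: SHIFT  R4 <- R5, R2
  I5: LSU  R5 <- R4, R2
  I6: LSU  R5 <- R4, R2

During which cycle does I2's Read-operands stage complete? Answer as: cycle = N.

cycle = 10

[1] I1 dispatched to MUL
[2] I1 operands ready, I2 dispatched to ADD
[8] I1 complete
[9] R4←I1
[10] I2 operands ready
[12] I2 complete
[13] R3←I2
[14] I3 dispatched to ADD
[15] I3 operands ready, I4 dispatched to SHIFT
[17] I3 complete
[18] R5←I3
[19] I4 operands ready, I5 dispatched to LSU
[20] I4 complete
[21] R4←I4
[22] I5 operands ready
[23] I5 complete
[24] R5←I5
[25] I6 dispatched to LSU
[26] I6 operands ready
[27] I6 complete
[28] R5←I6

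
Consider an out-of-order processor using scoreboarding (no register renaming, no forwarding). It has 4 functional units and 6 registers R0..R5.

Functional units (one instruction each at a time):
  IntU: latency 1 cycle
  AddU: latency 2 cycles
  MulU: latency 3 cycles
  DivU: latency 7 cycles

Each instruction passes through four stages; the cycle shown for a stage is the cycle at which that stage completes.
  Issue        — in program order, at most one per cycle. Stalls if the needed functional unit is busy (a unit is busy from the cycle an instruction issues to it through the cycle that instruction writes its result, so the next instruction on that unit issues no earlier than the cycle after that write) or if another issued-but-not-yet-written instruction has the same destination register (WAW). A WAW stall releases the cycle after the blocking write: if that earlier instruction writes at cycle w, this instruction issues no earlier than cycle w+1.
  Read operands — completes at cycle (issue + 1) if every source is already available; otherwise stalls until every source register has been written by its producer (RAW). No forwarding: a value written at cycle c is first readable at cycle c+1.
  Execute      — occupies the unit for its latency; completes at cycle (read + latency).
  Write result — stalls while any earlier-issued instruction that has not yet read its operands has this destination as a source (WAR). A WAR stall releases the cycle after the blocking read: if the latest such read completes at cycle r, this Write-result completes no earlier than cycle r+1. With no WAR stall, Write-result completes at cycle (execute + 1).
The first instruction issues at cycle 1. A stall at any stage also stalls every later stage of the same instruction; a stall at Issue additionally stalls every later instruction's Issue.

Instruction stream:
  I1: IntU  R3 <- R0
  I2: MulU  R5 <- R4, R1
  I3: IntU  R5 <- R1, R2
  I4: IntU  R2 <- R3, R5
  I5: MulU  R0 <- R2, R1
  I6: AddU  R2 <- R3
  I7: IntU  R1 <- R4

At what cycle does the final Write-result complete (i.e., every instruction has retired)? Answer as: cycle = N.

I1 -> (1, 2, 3, 4)
I2 -> (2, 3, 6, 7)
I3 -> (8, 9, 10, 11)  // WAW R5: wait I2 write@7
I4 -> (12, 13, 14, 15)  // struct: IntU busy until I3 writes@11
I5 -> (13, 16, 19, 20)  // RAW R2: wait I4 write@15
I6 -> (16, 17, 19, 20)  // WAW R2: wait I4 write@15
I7 -> (17, 18, 19, 20)

cycle = 20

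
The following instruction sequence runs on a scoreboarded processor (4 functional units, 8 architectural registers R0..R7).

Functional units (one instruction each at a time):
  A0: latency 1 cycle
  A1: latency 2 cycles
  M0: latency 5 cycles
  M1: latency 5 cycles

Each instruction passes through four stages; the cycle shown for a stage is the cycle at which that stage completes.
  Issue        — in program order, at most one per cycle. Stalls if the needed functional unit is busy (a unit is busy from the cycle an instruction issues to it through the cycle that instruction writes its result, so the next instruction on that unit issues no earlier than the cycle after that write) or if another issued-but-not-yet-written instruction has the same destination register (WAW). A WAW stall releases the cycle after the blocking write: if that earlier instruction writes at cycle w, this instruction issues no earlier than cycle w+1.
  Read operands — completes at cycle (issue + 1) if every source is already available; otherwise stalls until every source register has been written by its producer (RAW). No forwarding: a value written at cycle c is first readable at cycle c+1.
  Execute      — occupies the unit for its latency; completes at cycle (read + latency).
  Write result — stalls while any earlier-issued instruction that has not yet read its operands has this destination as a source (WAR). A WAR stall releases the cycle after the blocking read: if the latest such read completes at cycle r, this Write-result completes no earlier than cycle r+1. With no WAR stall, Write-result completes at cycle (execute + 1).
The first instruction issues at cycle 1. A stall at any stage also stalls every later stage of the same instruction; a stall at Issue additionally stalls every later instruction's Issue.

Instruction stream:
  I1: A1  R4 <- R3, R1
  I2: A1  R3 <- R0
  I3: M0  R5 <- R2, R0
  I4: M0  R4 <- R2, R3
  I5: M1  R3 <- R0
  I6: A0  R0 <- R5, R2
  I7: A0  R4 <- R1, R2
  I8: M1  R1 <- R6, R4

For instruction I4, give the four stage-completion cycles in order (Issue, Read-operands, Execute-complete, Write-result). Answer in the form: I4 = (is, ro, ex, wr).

I4 = (15, 16, 21, 22)

c1: I1 dispatched to A1
c2: I1 operands ready
c4: I1 complete
c5: R4←I1
c6: I2 dispatched to A1
c7: I2 operands ready, I3 dispatched to M0
c8: I3 operands ready
c9: I2 complete
c10: R3←I2
c13: I3 complete
c14: R5←I3
c15: I4 dispatched to M0
c16: I4 operands ready, I5 dispatched to M1
c17: I5 operands ready, I6 dispatched to A0
c18: I6 operands ready
c19: I6 complete
c20: R0←I6
c21: I4 complete
c22: R4←I4, I5 complete
c23: R3←I5, I7 dispatched to A0
c24: I7 operands ready, I8 dispatched to M1
c25: I7 complete
c26: R4←I7
c27: I8 operands ready
c32: I8 complete
c33: R1←I8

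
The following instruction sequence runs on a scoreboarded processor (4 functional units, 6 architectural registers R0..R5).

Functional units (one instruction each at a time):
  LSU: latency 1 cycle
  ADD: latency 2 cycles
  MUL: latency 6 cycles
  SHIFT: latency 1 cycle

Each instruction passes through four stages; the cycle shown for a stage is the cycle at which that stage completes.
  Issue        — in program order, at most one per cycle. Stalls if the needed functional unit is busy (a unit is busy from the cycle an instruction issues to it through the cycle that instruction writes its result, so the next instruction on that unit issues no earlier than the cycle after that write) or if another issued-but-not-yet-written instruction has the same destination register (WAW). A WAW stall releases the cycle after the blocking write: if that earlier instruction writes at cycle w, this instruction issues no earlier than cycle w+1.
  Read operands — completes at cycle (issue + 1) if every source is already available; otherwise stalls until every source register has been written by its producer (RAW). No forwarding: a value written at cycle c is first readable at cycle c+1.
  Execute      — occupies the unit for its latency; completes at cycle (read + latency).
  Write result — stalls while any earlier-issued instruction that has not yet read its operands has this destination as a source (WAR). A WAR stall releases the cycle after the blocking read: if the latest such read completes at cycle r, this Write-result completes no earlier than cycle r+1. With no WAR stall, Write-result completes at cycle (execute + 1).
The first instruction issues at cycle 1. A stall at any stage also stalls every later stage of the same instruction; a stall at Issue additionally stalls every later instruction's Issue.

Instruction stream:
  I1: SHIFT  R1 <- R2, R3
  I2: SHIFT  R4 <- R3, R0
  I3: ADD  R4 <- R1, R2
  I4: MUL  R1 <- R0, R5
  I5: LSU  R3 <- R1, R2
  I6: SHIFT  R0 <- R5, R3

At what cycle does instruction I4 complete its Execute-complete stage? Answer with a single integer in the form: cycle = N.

I1  is:1  ro:2  ex:3  wr:4
I2  is:5  ro:6  ex:7  wr:8  — struct: SHIFT busy until I1 writes@4
I3  is:9  ro:10  ex:12  wr:13  — WAW R4: wait I2 write@8
I4  is:10  ro:11  ex:17  wr:18
I5  is:11  ro:19  ex:20  wr:21  — RAW R1: wait I4 write@18
I6  is:12  ro:22  ex:23  wr:24  — RAW R3: wait I5 write@21

cycle = 17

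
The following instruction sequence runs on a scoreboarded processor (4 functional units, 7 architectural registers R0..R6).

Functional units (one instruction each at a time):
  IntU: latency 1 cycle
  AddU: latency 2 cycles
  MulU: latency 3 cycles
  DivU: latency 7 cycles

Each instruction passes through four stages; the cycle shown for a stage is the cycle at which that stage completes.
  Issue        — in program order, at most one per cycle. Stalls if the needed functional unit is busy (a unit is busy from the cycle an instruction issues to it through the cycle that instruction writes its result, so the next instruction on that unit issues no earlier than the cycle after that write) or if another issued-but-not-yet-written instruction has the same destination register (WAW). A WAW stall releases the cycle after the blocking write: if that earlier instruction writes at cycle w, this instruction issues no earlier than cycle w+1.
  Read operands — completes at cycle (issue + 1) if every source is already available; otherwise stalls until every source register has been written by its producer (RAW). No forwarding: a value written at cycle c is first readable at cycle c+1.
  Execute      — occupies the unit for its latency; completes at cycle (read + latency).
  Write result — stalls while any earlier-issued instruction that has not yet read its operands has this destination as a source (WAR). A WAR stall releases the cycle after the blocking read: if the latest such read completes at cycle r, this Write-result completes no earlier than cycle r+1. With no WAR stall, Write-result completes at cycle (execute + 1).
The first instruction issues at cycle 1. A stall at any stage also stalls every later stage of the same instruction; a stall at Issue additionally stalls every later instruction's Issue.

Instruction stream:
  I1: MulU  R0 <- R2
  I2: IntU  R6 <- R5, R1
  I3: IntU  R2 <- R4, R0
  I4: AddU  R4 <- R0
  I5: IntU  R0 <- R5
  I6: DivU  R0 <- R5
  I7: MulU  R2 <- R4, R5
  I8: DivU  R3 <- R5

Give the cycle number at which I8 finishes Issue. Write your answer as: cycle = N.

1) issue 1, read 2, done 5, write 6
2) issue 2, read 3, done 4, write 5
3) issue 6, read 7, done 8, write 9  <struct: IntU busy until I2 writes@5>
4) issue 7, read 8, done 10, write 11
5) issue 10, read 11, done 12, write 13  <struct: IntU busy until I3 writes@9>
6) issue 14, read 15, done 22, write 23  <WAW R0: wait I5 write@13>
7) issue 15, read 16, done 19, write 20
8) issue 24, read 25, done 32, write 33  <struct: DivU busy until I6 writes@23>

cycle = 24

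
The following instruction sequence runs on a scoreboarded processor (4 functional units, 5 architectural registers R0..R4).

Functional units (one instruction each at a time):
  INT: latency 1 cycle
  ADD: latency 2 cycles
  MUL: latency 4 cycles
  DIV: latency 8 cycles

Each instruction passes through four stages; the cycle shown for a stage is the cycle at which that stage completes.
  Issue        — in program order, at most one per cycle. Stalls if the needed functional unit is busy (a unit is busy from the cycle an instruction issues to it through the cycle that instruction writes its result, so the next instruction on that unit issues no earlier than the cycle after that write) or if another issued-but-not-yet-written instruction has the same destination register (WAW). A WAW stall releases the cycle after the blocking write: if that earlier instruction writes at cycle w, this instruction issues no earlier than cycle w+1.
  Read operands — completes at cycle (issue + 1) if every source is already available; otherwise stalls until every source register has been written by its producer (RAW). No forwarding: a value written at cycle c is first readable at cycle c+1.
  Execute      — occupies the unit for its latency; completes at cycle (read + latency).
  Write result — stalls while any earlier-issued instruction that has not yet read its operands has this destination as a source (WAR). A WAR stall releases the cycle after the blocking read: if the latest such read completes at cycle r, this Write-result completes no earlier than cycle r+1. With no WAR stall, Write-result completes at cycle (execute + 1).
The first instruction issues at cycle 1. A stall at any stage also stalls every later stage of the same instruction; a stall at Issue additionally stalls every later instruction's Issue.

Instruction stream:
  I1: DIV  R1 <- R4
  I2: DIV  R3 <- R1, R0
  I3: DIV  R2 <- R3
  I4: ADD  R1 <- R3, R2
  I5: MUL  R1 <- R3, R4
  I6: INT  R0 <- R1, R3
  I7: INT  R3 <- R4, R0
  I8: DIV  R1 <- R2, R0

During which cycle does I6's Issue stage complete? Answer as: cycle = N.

I1  is:1  ro:2  ex:10  wr:11
I2  is:12  ro:13  ex:21  wr:22  — struct: DIV busy until I1 writes@11
I3  is:23  ro:24  ex:32  wr:33  — struct: DIV busy until I2 writes@22
I4  is:24  ro:34  ex:36  wr:37  — RAW R2: wait I3 write@33
I5  is:38  ro:39  ex:43  wr:44  — WAW R1: wait I4 write@37
I6  is:39  ro:45  ex:46  wr:47  — RAW R1: wait I5 write@44
I7  is:48  ro:49  ex:50  wr:51  — struct: INT busy until I6 writes@47
I8  is:49  ro:50  ex:58  wr:59

cycle = 39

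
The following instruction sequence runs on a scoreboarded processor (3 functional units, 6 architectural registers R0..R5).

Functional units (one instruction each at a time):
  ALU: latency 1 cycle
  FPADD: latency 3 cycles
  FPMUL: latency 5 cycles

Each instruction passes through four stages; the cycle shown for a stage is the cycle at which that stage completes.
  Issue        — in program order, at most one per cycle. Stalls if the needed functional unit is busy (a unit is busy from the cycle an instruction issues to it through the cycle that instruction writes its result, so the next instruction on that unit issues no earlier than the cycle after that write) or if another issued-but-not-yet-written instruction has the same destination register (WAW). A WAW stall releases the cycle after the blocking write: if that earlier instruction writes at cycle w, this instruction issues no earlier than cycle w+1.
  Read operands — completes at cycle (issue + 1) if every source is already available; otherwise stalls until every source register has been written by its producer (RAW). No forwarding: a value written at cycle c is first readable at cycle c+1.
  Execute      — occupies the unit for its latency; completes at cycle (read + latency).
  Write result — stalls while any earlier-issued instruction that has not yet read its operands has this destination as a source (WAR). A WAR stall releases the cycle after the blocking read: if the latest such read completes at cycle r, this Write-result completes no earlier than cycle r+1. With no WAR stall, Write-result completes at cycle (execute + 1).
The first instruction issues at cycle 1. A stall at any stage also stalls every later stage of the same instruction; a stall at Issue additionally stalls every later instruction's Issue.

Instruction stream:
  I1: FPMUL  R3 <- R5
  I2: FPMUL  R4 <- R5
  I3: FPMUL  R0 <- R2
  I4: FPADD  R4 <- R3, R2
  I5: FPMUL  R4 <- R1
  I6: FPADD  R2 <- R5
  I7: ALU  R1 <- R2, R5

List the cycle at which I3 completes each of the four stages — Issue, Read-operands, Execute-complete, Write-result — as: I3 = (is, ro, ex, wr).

I3 = (17, 18, 23, 24)

  I1 | 1 | 2 | 7 | 8
  I2 | 9 | 10 | 15 | 16   struct: FPMUL busy until I1 writes@8
  I3 | 17 | 18 | 23 | 24   struct: FPMUL busy until I2 writes@16
  I4 | 18 | 19 | 22 | 23
  I5 | 25 | 26 | 31 | 32   struct: FPMUL busy until I3 writes@24
  I6 | 26 | 27 | 30 | 31
  I7 | 27 | 32 | 33 | 34   RAW R2: wait I6 write@31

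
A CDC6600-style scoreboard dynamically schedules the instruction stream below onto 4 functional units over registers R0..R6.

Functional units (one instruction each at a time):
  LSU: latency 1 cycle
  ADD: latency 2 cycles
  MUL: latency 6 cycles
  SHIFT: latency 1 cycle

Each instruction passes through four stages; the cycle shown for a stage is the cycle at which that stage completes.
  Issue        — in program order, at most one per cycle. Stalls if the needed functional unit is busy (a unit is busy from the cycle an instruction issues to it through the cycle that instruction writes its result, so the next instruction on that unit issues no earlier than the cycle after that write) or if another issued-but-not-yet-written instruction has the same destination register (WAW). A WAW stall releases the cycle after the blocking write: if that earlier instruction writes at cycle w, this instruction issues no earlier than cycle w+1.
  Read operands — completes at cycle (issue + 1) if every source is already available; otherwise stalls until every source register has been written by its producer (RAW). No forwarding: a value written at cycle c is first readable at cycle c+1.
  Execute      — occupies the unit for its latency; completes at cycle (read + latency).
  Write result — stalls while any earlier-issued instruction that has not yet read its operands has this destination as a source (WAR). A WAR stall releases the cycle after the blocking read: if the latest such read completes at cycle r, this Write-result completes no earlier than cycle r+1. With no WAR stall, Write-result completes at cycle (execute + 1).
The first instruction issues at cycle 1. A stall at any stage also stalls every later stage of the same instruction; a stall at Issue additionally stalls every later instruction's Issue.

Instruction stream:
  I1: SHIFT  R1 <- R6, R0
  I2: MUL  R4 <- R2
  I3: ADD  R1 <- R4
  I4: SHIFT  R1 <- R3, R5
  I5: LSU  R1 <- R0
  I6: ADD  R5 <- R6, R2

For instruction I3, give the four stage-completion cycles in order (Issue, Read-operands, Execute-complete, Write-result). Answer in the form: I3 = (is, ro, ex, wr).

[1] issue I1 (SHIFT)
[2] I1 read-ops · issue I2 (MUL)
[3] I1 finished on SHIFT · I2 read-ops
[4] I1→R1
[5] issue I3 (ADD)
[9] I2 finished on MUL
[10] I2→R4
[11] I3 read-ops
[13] I3 finished on ADD
[14] I3→R1
[15] issue I4 (SHIFT)
[16] I4 read-ops
[17] I4 finished on SHIFT
[18] I4→R1
[19] issue I5 (LSU)
[20] I5 read-ops · issue I6 (ADD)
[21] I5 finished on LSU · I6 read-ops
[22] I5→R1
[23] I6 finished on ADD
[24] I6→R5

I3 = (5, 11, 13, 14)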